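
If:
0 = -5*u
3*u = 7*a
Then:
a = 0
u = 0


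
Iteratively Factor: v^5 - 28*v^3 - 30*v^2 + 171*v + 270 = (v + 2)*(v^4 - 2*v^3 - 24*v^2 + 18*v + 135) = (v - 5)*(v + 2)*(v^3 + 3*v^2 - 9*v - 27) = (v - 5)*(v + 2)*(v + 3)*(v^2 - 9) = (v - 5)*(v - 3)*(v + 2)*(v + 3)*(v + 3)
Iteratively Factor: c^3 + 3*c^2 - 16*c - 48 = (c - 4)*(c^2 + 7*c + 12) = (c - 4)*(c + 4)*(c + 3)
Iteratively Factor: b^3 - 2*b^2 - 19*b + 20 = (b - 5)*(b^2 + 3*b - 4) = (b - 5)*(b + 4)*(b - 1)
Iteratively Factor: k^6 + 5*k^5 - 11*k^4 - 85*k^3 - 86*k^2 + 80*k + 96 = (k + 4)*(k^5 + k^4 - 15*k^3 - 25*k^2 + 14*k + 24) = (k + 1)*(k + 4)*(k^4 - 15*k^2 - 10*k + 24) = (k - 4)*(k + 1)*(k + 4)*(k^3 + 4*k^2 + k - 6) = (k - 4)*(k - 1)*(k + 1)*(k + 4)*(k^2 + 5*k + 6) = (k - 4)*(k - 1)*(k + 1)*(k + 2)*(k + 4)*(k + 3)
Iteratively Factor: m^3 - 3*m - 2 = (m - 2)*(m^2 + 2*m + 1) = (m - 2)*(m + 1)*(m + 1)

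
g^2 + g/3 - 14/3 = (g - 2)*(g + 7/3)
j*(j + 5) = j^2 + 5*j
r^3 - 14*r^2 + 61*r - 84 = (r - 7)*(r - 4)*(r - 3)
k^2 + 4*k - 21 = (k - 3)*(k + 7)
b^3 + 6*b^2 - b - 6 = (b - 1)*(b + 1)*(b + 6)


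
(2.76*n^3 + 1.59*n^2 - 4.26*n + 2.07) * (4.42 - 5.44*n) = -15.0144*n^4 + 3.5496*n^3 + 30.2022*n^2 - 30.09*n + 9.1494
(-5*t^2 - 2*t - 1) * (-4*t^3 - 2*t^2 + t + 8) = 20*t^5 + 18*t^4 + 3*t^3 - 40*t^2 - 17*t - 8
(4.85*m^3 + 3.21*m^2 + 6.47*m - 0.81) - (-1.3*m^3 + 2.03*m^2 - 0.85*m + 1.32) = 6.15*m^3 + 1.18*m^2 + 7.32*m - 2.13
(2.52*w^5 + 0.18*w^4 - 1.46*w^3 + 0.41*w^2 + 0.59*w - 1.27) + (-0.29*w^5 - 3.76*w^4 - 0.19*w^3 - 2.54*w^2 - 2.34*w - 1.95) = 2.23*w^5 - 3.58*w^4 - 1.65*w^3 - 2.13*w^2 - 1.75*w - 3.22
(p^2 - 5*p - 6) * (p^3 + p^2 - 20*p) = p^5 - 4*p^4 - 31*p^3 + 94*p^2 + 120*p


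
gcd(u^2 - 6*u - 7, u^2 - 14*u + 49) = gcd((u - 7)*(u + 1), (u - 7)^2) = u - 7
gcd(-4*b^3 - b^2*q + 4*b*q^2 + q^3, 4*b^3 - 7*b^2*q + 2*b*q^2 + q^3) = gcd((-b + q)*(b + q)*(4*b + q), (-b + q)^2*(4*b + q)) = -4*b^2 + 3*b*q + q^2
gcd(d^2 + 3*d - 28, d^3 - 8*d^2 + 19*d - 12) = d - 4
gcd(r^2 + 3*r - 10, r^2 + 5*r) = r + 5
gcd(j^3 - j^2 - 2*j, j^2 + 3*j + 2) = j + 1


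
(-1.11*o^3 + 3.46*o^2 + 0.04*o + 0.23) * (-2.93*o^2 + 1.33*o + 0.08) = 3.2523*o^5 - 11.6141*o^4 + 4.3958*o^3 - 0.3439*o^2 + 0.3091*o + 0.0184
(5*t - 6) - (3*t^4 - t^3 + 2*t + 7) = -3*t^4 + t^3 + 3*t - 13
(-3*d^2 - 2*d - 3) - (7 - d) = -3*d^2 - d - 10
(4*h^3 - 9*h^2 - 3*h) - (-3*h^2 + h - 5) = 4*h^3 - 6*h^2 - 4*h + 5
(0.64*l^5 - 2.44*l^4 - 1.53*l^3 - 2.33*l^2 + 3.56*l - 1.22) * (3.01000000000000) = 1.9264*l^5 - 7.3444*l^4 - 4.6053*l^3 - 7.0133*l^2 + 10.7156*l - 3.6722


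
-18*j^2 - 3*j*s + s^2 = (-6*j + s)*(3*j + s)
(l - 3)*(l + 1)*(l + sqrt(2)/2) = l^3 - 2*l^2 + sqrt(2)*l^2/2 - 3*l - sqrt(2)*l - 3*sqrt(2)/2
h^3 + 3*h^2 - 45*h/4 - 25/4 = (h - 5/2)*(h + 1/2)*(h + 5)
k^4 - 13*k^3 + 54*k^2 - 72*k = k*(k - 6)*(k - 4)*(k - 3)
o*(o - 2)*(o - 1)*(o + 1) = o^4 - 2*o^3 - o^2 + 2*o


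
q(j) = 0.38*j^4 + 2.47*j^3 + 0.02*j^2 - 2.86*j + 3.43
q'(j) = 1.52*j^3 + 7.41*j^2 + 0.04*j - 2.86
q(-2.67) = -16.49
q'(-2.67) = 20.93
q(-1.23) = 3.25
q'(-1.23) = 5.47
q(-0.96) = 4.33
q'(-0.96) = 2.59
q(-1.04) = 4.09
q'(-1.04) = 3.40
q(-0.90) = 4.47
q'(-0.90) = 2.00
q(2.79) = 72.27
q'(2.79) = 87.94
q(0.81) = 2.60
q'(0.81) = 2.84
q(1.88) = 19.28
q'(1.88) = 33.51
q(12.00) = 12119.83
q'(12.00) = 3691.22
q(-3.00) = -23.72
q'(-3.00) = 22.67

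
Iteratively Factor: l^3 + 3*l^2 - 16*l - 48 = (l - 4)*(l^2 + 7*l + 12) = (l - 4)*(l + 3)*(l + 4)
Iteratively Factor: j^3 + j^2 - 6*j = (j + 3)*(j^2 - 2*j) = j*(j + 3)*(j - 2)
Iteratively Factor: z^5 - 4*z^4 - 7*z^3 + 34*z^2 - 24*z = (z + 3)*(z^4 - 7*z^3 + 14*z^2 - 8*z) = z*(z + 3)*(z^3 - 7*z^2 + 14*z - 8) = z*(z - 2)*(z + 3)*(z^2 - 5*z + 4) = z*(z - 4)*(z - 2)*(z + 3)*(z - 1)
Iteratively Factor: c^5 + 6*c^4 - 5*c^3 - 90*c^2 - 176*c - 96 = (c + 3)*(c^4 + 3*c^3 - 14*c^2 - 48*c - 32) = (c + 1)*(c + 3)*(c^3 + 2*c^2 - 16*c - 32) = (c - 4)*(c + 1)*(c + 3)*(c^2 + 6*c + 8) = (c - 4)*(c + 1)*(c + 3)*(c + 4)*(c + 2)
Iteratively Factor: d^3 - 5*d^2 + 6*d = (d)*(d^2 - 5*d + 6) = d*(d - 2)*(d - 3)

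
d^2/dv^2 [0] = 0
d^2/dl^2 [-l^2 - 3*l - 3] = -2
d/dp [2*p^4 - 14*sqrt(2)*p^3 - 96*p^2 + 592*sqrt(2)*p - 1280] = 8*p^3 - 42*sqrt(2)*p^2 - 192*p + 592*sqrt(2)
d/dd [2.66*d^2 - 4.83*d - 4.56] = 5.32*d - 4.83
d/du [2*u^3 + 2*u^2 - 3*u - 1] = 6*u^2 + 4*u - 3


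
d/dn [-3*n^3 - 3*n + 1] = -9*n^2 - 3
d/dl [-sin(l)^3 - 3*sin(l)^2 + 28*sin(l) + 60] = (-3*sin(l)^2 - 6*sin(l) + 28)*cos(l)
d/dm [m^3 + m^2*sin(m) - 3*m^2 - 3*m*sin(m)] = m^2*cos(m) + 3*m^2 + 2*m*sin(m) - 3*m*cos(m) - 6*m - 3*sin(m)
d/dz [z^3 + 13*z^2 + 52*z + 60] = 3*z^2 + 26*z + 52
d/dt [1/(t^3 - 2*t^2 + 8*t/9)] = 9*(-27*t^2 + 36*t - 8)/(t^2*(9*t^2 - 18*t + 8)^2)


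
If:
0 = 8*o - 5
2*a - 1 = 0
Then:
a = 1/2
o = 5/8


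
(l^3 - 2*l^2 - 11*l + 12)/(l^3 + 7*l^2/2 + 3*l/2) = 2*(l^2 - 5*l + 4)/(l*(2*l + 1))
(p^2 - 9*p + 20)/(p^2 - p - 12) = (p - 5)/(p + 3)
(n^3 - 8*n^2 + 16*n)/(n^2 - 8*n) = (n^2 - 8*n + 16)/(n - 8)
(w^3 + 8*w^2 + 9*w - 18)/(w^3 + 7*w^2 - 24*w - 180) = (w^2 + 2*w - 3)/(w^2 + w - 30)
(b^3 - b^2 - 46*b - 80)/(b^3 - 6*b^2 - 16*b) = (b + 5)/b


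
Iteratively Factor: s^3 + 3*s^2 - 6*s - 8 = (s + 1)*(s^2 + 2*s - 8) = (s - 2)*(s + 1)*(s + 4)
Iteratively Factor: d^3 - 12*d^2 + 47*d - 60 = (d - 3)*(d^2 - 9*d + 20) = (d - 4)*(d - 3)*(d - 5)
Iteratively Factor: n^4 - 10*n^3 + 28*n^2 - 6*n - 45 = (n - 5)*(n^3 - 5*n^2 + 3*n + 9) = (n - 5)*(n + 1)*(n^2 - 6*n + 9) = (n - 5)*(n - 3)*(n + 1)*(n - 3)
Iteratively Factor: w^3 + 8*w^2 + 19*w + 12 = (w + 1)*(w^2 + 7*w + 12) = (w + 1)*(w + 3)*(w + 4)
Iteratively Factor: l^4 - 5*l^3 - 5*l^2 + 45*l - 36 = (l + 3)*(l^3 - 8*l^2 + 19*l - 12) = (l - 4)*(l + 3)*(l^2 - 4*l + 3) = (l - 4)*(l - 3)*(l + 3)*(l - 1)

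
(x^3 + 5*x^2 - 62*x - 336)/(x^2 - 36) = (x^2 - x - 56)/(x - 6)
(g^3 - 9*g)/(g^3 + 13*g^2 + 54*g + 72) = g*(g - 3)/(g^2 + 10*g + 24)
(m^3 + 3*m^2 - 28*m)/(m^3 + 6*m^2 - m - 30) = m*(m^2 + 3*m - 28)/(m^3 + 6*m^2 - m - 30)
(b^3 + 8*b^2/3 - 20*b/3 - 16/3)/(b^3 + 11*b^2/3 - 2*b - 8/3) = (b - 2)/(b - 1)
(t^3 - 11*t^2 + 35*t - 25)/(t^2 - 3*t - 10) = (t^2 - 6*t + 5)/(t + 2)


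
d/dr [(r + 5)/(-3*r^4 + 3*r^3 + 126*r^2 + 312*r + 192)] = (-r^4 + r^3 + 42*r^2 + 104*r - (r + 5)*(-4*r^3 + 3*r^2 + 84*r + 104) + 64)/(3*(-r^4 + r^3 + 42*r^2 + 104*r + 64)^2)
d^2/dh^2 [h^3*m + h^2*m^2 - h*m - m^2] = 2*m*(3*h + m)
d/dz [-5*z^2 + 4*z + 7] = 4 - 10*z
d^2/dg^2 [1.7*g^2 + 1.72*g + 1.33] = 3.40000000000000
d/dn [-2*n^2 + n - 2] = 1 - 4*n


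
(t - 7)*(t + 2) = t^2 - 5*t - 14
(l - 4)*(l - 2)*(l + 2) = l^3 - 4*l^2 - 4*l + 16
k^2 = k^2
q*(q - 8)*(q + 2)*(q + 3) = q^4 - 3*q^3 - 34*q^2 - 48*q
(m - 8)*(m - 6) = m^2 - 14*m + 48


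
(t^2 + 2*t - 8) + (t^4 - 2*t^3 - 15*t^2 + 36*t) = t^4 - 2*t^3 - 14*t^2 + 38*t - 8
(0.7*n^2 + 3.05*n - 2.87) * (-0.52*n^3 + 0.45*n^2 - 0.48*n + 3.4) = -0.364*n^5 - 1.271*n^4 + 2.5289*n^3 - 0.3755*n^2 + 11.7476*n - 9.758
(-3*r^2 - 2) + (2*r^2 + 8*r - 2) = -r^2 + 8*r - 4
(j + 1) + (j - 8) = 2*j - 7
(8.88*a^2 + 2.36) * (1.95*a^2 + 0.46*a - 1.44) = 17.316*a^4 + 4.0848*a^3 - 8.1852*a^2 + 1.0856*a - 3.3984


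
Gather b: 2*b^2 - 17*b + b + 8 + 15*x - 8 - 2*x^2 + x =2*b^2 - 16*b - 2*x^2 + 16*x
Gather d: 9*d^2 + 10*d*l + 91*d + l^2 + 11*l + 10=9*d^2 + d*(10*l + 91) + l^2 + 11*l + 10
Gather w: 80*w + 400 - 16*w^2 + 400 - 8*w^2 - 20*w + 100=-24*w^2 + 60*w + 900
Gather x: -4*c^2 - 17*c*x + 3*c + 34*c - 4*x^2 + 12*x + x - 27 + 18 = -4*c^2 + 37*c - 4*x^2 + x*(13 - 17*c) - 9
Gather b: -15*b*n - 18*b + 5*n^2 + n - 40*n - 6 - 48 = b*(-15*n - 18) + 5*n^2 - 39*n - 54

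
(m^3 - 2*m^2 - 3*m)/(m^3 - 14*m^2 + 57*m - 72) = m*(m + 1)/(m^2 - 11*m + 24)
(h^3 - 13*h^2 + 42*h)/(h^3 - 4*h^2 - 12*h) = (h - 7)/(h + 2)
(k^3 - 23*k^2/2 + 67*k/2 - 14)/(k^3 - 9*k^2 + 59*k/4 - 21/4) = 2*(k - 4)/(2*k - 3)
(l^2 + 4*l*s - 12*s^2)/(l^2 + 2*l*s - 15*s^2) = (l^2 + 4*l*s - 12*s^2)/(l^2 + 2*l*s - 15*s^2)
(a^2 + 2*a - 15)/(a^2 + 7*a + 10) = (a - 3)/(a + 2)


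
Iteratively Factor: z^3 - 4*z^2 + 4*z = (z - 2)*(z^2 - 2*z) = z*(z - 2)*(z - 2)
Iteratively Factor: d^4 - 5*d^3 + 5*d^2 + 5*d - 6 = (d - 3)*(d^3 - 2*d^2 - d + 2) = (d - 3)*(d - 2)*(d^2 - 1) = (d - 3)*(d - 2)*(d + 1)*(d - 1)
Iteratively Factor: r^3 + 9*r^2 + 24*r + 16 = (r + 1)*(r^2 + 8*r + 16) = (r + 1)*(r + 4)*(r + 4)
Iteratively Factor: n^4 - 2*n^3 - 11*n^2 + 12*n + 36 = (n - 3)*(n^3 + n^2 - 8*n - 12) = (n - 3)*(n + 2)*(n^2 - n - 6) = (n - 3)^2*(n + 2)*(n + 2)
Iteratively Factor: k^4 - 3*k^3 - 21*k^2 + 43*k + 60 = (k - 3)*(k^3 - 21*k - 20) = (k - 3)*(k + 1)*(k^2 - k - 20) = (k - 3)*(k + 1)*(k + 4)*(k - 5)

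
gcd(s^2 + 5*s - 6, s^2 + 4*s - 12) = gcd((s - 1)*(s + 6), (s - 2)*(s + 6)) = s + 6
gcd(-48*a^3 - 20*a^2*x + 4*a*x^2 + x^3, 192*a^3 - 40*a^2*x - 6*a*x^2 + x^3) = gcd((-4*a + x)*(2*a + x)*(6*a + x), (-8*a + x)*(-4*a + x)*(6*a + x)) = -24*a^2 + 2*a*x + x^2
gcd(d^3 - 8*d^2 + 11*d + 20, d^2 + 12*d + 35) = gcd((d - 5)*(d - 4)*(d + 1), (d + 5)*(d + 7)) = 1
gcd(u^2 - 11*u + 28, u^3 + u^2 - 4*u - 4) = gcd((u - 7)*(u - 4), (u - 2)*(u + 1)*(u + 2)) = 1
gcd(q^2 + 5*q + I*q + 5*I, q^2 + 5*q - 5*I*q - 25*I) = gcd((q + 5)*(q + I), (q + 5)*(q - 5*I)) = q + 5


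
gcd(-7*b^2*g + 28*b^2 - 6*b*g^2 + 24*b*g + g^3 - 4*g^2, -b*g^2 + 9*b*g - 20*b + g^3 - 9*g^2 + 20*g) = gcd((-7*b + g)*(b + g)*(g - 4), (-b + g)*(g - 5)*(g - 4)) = g - 4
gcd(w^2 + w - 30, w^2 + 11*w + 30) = w + 6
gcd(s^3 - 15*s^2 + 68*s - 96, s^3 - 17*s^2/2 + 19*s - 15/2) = s - 3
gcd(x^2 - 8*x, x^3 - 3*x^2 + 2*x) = x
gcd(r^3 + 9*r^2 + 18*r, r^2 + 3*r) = r^2 + 3*r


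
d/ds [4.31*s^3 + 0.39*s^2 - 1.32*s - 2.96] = 12.93*s^2 + 0.78*s - 1.32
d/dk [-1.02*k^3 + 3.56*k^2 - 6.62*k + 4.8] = -3.06*k^2 + 7.12*k - 6.62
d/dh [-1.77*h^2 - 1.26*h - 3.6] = -3.54*h - 1.26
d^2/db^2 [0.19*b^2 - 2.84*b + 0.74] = 0.380000000000000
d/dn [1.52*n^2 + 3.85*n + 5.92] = 3.04*n + 3.85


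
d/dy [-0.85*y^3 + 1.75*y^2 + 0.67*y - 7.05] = -2.55*y^2 + 3.5*y + 0.67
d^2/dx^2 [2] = 0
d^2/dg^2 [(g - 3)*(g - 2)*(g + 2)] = 6*g - 6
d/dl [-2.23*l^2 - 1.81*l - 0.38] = -4.46*l - 1.81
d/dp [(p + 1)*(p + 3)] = 2*p + 4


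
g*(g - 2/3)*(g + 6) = g^3 + 16*g^2/3 - 4*g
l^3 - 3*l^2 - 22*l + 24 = (l - 6)*(l - 1)*(l + 4)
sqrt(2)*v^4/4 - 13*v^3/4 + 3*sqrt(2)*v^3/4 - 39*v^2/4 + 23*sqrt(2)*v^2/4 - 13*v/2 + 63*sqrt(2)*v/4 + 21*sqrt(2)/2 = (v/2 + 1/2)*(v - 7*sqrt(2)/2)*(v - 3*sqrt(2))*(sqrt(2)*v/2 + sqrt(2))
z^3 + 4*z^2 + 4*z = z*(z + 2)^2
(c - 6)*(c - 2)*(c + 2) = c^3 - 6*c^2 - 4*c + 24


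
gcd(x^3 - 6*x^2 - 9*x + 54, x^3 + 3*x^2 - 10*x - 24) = x - 3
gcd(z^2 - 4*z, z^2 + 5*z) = z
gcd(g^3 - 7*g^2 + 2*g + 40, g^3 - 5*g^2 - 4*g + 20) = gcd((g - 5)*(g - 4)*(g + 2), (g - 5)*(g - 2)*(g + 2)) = g^2 - 3*g - 10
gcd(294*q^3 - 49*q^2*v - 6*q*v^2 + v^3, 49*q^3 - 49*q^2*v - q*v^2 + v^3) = 49*q^2 - v^2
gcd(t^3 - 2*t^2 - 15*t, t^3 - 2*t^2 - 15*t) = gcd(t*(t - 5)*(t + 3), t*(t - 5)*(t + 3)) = t^3 - 2*t^2 - 15*t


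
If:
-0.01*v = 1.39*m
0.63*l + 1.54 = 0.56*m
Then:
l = -0.00639488409272582*v - 2.44444444444444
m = -0.00719424460431655*v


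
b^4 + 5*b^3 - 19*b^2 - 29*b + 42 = (b - 3)*(b - 1)*(b + 2)*(b + 7)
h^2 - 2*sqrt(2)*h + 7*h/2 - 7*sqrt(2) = (h + 7/2)*(h - 2*sqrt(2))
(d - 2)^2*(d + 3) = d^3 - d^2 - 8*d + 12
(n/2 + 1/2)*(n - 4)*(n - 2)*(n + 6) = n^4/2 + n^3/2 - 14*n^2 + 10*n + 24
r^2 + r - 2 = (r - 1)*(r + 2)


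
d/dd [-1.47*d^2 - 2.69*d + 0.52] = -2.94*d - 2.69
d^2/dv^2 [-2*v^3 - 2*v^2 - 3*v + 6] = -12*v - 4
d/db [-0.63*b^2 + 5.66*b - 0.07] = 5.66 - 1.26*b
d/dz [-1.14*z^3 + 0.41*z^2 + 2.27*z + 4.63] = -3.42*z^2 + 0.82*z + 2.27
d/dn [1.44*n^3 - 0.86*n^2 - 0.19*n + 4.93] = 4.32*n^2 - 1.72*n - 0.19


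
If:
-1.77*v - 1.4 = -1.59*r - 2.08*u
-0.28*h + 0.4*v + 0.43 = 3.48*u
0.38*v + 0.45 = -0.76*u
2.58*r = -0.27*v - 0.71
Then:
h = 1.01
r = -0.17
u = -0.08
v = -1.03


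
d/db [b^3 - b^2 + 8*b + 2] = 3*b^2 - 2*b + 8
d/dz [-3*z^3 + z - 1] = 1 - 9*z^2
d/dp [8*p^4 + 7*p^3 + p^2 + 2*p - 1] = 32*p^3 + 21*p^2 + 2*p + 2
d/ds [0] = 0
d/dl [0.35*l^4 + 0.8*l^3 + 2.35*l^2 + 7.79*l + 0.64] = 1.4*l^3 + 2.4*l^2 + 4.7*l + 7.79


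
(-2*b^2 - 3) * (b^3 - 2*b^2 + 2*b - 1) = -2*b^5 + 4*b^4 - 7*b^3 + 8*b^2 - 6*b + 3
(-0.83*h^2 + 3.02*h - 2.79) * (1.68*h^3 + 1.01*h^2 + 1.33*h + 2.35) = -1.3944*h^5 + 4.2353*h^4 - 2.7409*h^3 - 0.751799999999999*h^2 + 3.3863*h - 6.5565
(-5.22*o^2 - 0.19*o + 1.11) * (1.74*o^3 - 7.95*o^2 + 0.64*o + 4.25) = -9.0828*o^5 + 41.1684*o^4 + 0.101100000000001*o^3 - 31.1311*o^2 - 0.0971*o + 4.7175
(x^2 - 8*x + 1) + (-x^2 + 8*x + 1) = 2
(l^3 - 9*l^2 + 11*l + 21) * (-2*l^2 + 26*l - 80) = -2*l^5 + 44*l^4 - 336*l^3 + 964*l^2 - 334*l - 1680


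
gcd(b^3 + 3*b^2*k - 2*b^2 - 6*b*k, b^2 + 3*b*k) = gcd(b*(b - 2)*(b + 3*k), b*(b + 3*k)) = b^2 + 3*b*k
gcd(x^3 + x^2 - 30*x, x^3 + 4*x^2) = x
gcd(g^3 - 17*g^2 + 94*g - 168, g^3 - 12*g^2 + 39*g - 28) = g^2 - 11*g + 28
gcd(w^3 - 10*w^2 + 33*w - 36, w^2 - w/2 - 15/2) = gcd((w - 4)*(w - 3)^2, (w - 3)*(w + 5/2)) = w - 3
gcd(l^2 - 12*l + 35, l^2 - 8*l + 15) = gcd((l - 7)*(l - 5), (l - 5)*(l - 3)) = l - 5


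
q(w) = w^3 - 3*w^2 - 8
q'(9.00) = 189.00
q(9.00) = 478.00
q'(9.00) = 189.00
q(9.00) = 478.00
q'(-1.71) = 19.03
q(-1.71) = -21.77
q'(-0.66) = 5.27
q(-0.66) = -9.59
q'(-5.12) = 109.36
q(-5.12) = -220.86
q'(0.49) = -2.22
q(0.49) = -8.60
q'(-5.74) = 133.28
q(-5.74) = -295.96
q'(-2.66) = 37.19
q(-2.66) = -48.05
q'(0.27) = -1.40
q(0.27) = -8.20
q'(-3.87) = 68.15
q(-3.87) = -110.89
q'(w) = 3*w^2 - 6*w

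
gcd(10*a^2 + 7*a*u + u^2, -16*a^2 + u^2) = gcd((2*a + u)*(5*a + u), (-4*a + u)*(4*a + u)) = 1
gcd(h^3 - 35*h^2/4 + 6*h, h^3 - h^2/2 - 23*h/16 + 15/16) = h - 3/4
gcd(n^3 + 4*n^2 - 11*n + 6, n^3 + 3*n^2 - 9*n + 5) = n^2 - 2*n + 1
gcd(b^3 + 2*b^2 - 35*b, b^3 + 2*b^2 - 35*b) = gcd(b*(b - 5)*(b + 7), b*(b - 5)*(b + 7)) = b^3 + 2*b^2 - 35*b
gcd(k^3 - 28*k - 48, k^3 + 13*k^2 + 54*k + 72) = k + 4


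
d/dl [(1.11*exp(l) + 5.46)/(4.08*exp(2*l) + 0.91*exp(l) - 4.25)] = (-(1.11*exp(l) + 5.46)*(8.16*exp(l) + 0.91) + 4.5288*exp(2*l) + 1.0101*exp(l) - 4.7175)*exp(l)/(4.08*exp(2*l) + 0.91*exp(l) - 4.25)^2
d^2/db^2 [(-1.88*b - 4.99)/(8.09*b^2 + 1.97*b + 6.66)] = (-(1.88*b + 4.99)*(16.18*b + 1.97)*(32.36*b + 3.94) + (91.2552*b + 88.1454)*(8.09*b^2 + 1.97*b + 6.66))/(8.09*b^2 + 1.97*b + 6.66)^3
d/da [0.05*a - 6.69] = 0.0500000000000000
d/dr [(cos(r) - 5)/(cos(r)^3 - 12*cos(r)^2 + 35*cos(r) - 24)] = (243*cos(r) - 27*cos(2*r) + cos(3*r) - 329)*sin(r)/(2*(cos(r)^3 - 12*cos(r)^2 + 35*cos(r) - 24)^2)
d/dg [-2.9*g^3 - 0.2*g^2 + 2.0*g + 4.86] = -8.7*g^2 - 0.4*g + 2.0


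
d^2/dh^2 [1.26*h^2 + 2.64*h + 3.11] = 2.52000000000000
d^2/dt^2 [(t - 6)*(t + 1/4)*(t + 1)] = 6*t - 19/2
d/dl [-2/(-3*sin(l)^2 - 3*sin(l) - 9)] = -2*(2*sin(l) + 1)*cos(l)/(3*(sin(l)^2 + sin(l) + 3)^2)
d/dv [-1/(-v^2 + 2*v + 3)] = 2*(1 - v)/(-v^2 + 2*v + 3)^2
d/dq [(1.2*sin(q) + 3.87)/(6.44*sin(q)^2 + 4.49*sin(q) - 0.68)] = (-49.8456*sin(q) + 3.864*cos(2*q) - 22.0563)*cos(q)/(6.44*sin(q)^2 + 4.49*sin(q) - 0.68)^2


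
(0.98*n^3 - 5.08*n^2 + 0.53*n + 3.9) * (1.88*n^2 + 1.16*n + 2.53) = 1.8424*n^5 - 8.4136*n^4 - 2.417*n^3 - 4.9056*n^2 + 5.8649*n + 9.867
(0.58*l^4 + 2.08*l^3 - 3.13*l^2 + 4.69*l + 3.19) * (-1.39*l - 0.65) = -0.8062*l^5 - 3.2682*l^4 + 2.9987*l^3 - 4.4846*l^2 - 7.4826*l - 2.0735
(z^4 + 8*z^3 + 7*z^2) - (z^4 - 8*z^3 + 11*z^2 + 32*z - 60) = 16*z^3 - 4*z^2 - 32*z + 60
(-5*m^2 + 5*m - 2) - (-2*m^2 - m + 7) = -3*m^2 + 6*m - 9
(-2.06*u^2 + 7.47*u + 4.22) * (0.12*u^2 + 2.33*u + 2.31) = -0.2472*u^4 - 3.9034*u^3 + 13.1529*u^2 + 27.0883*u + 9.7482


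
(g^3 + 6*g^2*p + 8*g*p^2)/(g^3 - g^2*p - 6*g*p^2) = (-g - 4*p)/(-g + 3*p)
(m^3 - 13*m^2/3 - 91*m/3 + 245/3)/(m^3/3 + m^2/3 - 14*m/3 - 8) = (3*m^3 - 13*m^2 - 91*m + 245)/(m^3 + m^2 - 14*m - 24)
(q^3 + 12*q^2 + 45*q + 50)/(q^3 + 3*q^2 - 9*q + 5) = (q^2 + 7*q + 10)/(q^2 - 2*q + 1)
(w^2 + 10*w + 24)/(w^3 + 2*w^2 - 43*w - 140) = (w + 6)/(w^2 - 2*w - 35)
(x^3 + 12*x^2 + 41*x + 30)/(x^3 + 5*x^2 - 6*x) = (x^2 + 6*x + 5)/(x*(x - 1))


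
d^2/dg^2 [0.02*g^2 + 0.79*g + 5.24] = 0.0400000000000000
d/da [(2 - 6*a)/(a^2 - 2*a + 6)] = 2*(3*a^2 - 2*a - 16)/(a^4 - 4*a^3 + 16*a^2 - 24*a + 36)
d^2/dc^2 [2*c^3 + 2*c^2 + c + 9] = 12*c + 4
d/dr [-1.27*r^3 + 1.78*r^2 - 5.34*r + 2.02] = -3.81*r^2 + 3.56*r - 5.34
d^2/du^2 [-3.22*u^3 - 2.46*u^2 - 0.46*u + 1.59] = -19.32*u - 4.92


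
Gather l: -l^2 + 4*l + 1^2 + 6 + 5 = -l^2 + 4*l + 12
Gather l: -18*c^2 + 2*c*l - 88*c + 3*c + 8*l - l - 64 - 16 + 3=-18*c^2 - 85*c + l*(2*c + 7) - 77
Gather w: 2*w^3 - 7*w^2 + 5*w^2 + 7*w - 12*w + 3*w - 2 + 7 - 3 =2*w^3 - 2*w^2 - 2*w + 2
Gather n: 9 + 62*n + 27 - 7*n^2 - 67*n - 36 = -7*n^2 - 5*n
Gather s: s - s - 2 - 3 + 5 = 0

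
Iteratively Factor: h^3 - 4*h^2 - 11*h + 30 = (h - 5)*(h^2 + h - 6) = (h - 5)*(h + 3)*(h - 2)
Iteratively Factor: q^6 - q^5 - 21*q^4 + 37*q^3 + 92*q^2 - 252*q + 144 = (q - 1)*(q^5 - 21*q^3 + 16*q^2 + 108*q - 144) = (q - 1)*(q + 4)*(q^4 - 4*q^3 - 5*q^2 + 36*q - 36) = (q - 1)*(q + 3)*(q + 4)*(q^3 - 7*q^2 + 16*q - 12) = (q - 2)*(q - 1)*(q + 3)*(q + 4)*(q^2 - 5*q + 6) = (q - 3)*(q - 2)*(q - 1)*(q + 3)*(q + 4)*(q - 2)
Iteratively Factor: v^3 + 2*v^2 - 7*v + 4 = (v + 4)*(v^2 - 2*v + 1) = (v - 1)*(v + 4)*(v - 1)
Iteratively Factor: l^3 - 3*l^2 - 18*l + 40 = (l - 2)*(l^2 - l - 20) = (l - 5)*(l - 2)*(l + 4)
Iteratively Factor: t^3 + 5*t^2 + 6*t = (t + 2)*(t^2 + 3*t) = t*(t + 2)*(t + 3)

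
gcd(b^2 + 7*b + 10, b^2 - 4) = b + 2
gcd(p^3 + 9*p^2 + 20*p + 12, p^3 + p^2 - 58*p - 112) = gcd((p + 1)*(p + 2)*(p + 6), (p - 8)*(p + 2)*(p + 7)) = p + 2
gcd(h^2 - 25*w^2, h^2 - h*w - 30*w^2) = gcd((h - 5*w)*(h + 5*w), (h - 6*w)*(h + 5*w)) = h + 5*w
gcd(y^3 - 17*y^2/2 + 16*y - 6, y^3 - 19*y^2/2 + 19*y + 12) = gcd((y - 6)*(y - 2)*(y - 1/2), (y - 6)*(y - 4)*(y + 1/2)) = y - 6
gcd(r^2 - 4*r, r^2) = r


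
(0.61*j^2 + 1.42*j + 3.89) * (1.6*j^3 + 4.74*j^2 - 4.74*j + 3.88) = 0.976*j^5 + 5.1634*j^4 + 10.0634*j^3 + 14.0746*j^2 - 12.929*j + 15.0932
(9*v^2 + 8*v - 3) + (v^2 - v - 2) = 10*v^2 + 7*v - 5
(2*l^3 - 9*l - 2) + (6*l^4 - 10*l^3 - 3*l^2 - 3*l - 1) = 6*l^4 - 8*l^3 - 3*l^2 - 12*l - 3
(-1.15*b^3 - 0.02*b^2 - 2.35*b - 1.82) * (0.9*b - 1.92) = -1.035*b^4 + 2.19*b^3 - 2.0766*b^2 + 2.874*b + 3.4944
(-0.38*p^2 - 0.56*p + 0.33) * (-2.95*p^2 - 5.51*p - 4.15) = 1.121*p^4 + 3.7458*p^3 + 3.6891*p^2 + 0.5057*p - 1.3695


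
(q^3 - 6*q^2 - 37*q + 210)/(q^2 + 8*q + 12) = (q^2 - 12*q + 35)/(q + 2)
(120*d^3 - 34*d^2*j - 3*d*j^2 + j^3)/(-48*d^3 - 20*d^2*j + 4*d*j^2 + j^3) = (-5*d + j)/(2*d + j)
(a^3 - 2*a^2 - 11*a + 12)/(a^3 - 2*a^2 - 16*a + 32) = (a^2 + 2*a - 3)/(a^2 + 2*a - 8)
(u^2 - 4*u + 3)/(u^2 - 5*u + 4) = (u - 3)/(u - 4)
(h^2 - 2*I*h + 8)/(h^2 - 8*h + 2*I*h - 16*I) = (h - 4*I)/(h - 8)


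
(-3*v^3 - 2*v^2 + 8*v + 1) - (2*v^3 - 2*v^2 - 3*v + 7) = -5*v^3 + 11*v - 6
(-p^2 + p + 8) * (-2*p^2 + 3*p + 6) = 2*p^4 - 5*p^3 - 19*p^2 + 30*p + 48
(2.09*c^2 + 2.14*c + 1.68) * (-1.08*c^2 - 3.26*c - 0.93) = -2.2572*c^4 - 9.1246*c^3 - 10.7345*c^2 - 7.467*c - 1.5624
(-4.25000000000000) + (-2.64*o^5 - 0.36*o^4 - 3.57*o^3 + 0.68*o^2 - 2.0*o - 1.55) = -2.64*o^5 - 0.36*o^4 - 3.57*o^3 + 0.68*o^2 - 2.0*o - 5.8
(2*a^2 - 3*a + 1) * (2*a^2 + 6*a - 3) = 4*a^4 + 6*a^3 - 22*a^2 + 15*a - 3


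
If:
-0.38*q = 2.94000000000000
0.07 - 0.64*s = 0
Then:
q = -7.74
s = 0.11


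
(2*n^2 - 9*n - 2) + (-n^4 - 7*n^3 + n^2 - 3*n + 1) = -n^4 - 7*n^3 + 3*n^2 - 12*n - 1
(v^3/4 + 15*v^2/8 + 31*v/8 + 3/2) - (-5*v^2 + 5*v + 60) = v^3/4 + 55*v^2/8 - 9*v/8 - 117/2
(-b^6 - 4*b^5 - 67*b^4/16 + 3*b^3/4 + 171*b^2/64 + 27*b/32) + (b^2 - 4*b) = -b^6 - 4*b^5 - 67*b^4/16 + 3*b^3/4 + 235*b^2/64 - 101*b/32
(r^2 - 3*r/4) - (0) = r^2 - 3*r/4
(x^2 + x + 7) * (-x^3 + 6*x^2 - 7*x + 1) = -x^5 + 5*x^4 - 8*x^3 + 36*x^2 - 48*x + 7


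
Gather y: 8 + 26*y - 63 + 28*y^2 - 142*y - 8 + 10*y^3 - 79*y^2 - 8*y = 10*y^3 - 51*y^2 - 124*y - 63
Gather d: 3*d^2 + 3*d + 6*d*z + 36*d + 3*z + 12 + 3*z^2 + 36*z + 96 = 3*d^2 + d*(6*z + 39) + 3*z^2 + 39*z + 108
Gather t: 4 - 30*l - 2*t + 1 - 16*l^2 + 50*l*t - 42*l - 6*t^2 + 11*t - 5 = -16*l^2 - 72*l - 6*t^2 + t*(50*l + 9)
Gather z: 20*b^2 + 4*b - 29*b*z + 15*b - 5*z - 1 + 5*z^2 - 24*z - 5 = 20*b^2 + 19*b + 5*z^2 + z*(-29*b - 29) - 6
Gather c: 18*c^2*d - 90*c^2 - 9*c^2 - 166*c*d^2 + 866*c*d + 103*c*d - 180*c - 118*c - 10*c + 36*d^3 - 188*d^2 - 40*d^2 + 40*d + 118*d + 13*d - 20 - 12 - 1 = c^2*(18*d - 99) + c*(-166*d^2 + 969*d - 308) + 36*d^3 - 228*d^2 + 171*d - 33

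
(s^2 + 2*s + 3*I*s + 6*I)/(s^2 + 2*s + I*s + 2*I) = (s + 3*I)/(s + I)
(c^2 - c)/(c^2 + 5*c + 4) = c*(c - 1)/(c^2 + 5*c + 4)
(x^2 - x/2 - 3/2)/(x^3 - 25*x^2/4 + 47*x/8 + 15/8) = 4*(x + 1)/(4*x^2 - 19*x - 5)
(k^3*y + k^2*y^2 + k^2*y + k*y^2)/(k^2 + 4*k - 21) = k*y*(k^2 + k*y + k + y)/(k^2 + 4*k - 21)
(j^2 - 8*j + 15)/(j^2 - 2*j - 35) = (-j^2 + 8*j - 15)/(-j^2 + 2*j + 35)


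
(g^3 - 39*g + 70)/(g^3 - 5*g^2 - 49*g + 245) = (g - 2)/(g - 7)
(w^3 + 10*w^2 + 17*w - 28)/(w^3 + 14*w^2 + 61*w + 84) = (w - 1)/(w + 3)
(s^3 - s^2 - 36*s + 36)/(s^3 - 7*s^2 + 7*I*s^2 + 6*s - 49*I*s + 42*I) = (s + 6)/(s + 7*I)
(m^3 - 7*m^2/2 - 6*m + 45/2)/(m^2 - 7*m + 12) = (2*m^2 - m - 15)/(2*(m - 4))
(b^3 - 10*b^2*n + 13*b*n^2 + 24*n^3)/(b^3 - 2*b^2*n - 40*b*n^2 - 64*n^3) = (b^2 - 2*b*n - 3*n^2)/(b^2 + 6*b*n + 8*n^2)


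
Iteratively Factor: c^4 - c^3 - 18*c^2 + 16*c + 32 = (c + 4)*(c^3 - 5*c^2 + 2*c + 8) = (c - 4)*(c + 4)*(c^2 - c - 2) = (c - 4)*(c + 1)*(c + 4)*(c - 2)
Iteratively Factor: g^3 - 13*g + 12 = (g + 4)*(g^2 - 4*g + 3) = (g - 1)*(g + 4)*(g - 3)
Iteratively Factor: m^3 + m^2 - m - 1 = (m + 1)*(m^2 - 1) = (m - 1)*(m + 1)*(m + 1)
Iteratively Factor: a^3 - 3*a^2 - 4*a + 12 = (a + 2)*(a^2 - 5*a + 6) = (a - 3)*(a + 2)*(a - 2)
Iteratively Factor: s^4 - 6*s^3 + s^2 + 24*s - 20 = (s - 2)*(s^3 - 4*s^2 - 7*s + 10) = (s - 2)*(s + 2)*(s^2 - 6*s + 5) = (s - 2)*(s - 1)*(s + 2)*(s - 5)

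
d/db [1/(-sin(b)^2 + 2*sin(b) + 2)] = 2*(sin(b) - 1)*cos(b)/(2*sin(b) + cos(b)^2 + 1)^2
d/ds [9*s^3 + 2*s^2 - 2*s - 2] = 27*s^2 + 4*s - 2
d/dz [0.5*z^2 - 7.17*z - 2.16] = 1.0*z - 7.17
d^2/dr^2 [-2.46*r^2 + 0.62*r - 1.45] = -4.92000000000000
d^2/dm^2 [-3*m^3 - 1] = -18*m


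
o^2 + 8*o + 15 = (o + 3)*(o + 5)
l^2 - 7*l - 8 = (l - 8)*(l + 1)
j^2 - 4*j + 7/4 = (j - 7/2)*(j - 1/2)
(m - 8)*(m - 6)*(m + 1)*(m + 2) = m^4 - 11*m^3 + 8*m^2 + 116*m + 96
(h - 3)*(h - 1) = h^2 - 4*h + 3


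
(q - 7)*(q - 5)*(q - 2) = q^3 - 14*q^2 + 59*q - 70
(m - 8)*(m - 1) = m^2 - 9*m + 8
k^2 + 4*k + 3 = (k + 1)*(k + 3)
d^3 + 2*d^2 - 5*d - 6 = (d - 2)*(d + 1)*(d + 3)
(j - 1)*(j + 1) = j^2 - 1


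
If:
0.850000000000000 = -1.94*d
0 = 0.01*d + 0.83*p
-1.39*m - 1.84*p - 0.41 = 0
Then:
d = -0.44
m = -0.30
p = 0.01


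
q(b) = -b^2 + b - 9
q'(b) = 1 - 2*b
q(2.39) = -12.32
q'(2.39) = -3.78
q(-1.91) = -14.56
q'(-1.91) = 4.82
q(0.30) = -8.79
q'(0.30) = 0.40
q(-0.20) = -9.24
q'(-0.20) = 1.40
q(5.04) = -29.36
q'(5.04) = -9.08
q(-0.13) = -9.15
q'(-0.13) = 1.26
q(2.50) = -12.75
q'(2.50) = -4.00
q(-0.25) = -9.31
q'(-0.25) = 1.50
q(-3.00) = -21.00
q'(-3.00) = 7.00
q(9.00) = -81.00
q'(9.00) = -17.00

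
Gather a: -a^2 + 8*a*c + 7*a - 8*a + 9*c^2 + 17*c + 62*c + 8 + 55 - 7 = -a^2 + a*(8*c - 1) + 9*c^2 + 79*c + 56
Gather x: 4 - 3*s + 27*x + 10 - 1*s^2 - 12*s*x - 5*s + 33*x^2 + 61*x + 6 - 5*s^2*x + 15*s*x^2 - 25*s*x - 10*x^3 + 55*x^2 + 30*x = -s^2 - 8*s - 10*x^3 + x^2*(15*s + 88) + x*(-5*s^2 - 37*s + 118) + 20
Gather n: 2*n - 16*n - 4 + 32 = 28 - 14*n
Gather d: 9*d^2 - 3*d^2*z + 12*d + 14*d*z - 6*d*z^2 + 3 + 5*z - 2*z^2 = d^2*(9 - 3*z) + d*(-6*z^2 + 14*z + 12) - 2*z^2 + 5*z + 3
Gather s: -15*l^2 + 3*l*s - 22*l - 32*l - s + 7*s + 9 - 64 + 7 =-15*l^2 - 54*l + s*(3*l + 6) - 48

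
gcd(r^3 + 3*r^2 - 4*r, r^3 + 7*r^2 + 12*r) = r^2 + 4*r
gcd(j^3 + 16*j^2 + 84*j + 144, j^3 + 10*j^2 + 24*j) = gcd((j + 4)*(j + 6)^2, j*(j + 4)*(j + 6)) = j^2 + 10*j + 24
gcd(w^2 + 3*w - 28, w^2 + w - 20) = w - 4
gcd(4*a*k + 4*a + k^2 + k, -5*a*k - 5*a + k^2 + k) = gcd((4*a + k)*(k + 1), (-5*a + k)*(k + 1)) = k + 1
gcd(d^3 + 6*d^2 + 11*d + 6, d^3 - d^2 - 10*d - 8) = d^2 + 3*d + 2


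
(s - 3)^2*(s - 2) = s^3 - 8*s^2 + 21*s - 18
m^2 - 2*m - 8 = (m - 4)*(m + 2)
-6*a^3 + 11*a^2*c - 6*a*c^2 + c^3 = (-3*a + c)*(-2*a + c)*(-a + c)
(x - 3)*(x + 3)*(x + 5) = x^3 + 5*x^2 - 9*x - 45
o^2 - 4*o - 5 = (o - 5)*(o + 1)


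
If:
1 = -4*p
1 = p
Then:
No Solution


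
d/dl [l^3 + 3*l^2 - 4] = 3*l*(l + 2)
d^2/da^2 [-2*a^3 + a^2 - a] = 2 - 12*a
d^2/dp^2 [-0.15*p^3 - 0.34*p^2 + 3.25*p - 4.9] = -0.9*p - 0.68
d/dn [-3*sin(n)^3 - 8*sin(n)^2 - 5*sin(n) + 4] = (-16*sin(n) + 9*cos(n)^2 - 14)*cos(n)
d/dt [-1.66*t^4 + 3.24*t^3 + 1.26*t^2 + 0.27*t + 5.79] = -6.64*t^3 + 9.72*t^2 + 2.52*t + 0.27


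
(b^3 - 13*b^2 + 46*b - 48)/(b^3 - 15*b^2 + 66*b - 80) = (b - 3)/(b - 5)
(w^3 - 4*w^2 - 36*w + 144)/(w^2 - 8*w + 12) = (w^2 + 2*w - 24)/(w - 2)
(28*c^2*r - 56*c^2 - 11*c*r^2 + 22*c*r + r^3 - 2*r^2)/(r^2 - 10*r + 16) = (28*c^2 - 11*c*r + r^2)/(r - 8)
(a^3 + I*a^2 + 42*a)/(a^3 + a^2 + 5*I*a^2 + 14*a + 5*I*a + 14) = a*(a - 6*I)/(a^2 + a*(1 - 2*I) - 2*I)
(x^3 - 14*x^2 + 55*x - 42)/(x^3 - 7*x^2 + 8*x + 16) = (x^3 - 14*x^2 + 55*x - 42)/(x^3 - 7*x^2 + 8*x + 16)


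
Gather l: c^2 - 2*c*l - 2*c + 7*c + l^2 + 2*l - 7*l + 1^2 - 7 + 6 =c^2 + 5*c + l^2 + l*(-2*c - 5)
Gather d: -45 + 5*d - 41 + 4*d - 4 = 9*d - 90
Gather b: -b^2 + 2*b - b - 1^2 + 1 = -b^2 + b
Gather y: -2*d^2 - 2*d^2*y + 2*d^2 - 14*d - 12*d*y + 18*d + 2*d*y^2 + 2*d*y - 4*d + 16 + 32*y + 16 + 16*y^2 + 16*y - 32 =y^2*(2*d + 16) + y*(-2*d^2 - 10*d + 48)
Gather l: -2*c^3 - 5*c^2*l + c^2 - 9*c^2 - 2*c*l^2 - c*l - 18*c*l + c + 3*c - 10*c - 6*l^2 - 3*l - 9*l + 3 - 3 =-2*c^3 - 8*c^2 - 6*c + l^2*(-2*c - 6) + l*(-5*c^2 - 19*c - 12)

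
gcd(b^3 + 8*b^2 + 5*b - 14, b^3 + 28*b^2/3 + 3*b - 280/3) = b + 7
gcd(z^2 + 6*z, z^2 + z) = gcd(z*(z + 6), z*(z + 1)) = z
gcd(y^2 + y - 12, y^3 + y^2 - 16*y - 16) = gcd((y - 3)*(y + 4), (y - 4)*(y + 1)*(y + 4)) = y + 4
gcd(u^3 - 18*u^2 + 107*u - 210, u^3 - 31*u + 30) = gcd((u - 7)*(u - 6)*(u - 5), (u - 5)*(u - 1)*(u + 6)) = u - 5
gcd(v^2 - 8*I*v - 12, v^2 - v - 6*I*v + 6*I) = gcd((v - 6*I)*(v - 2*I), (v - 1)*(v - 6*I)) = v - 6*I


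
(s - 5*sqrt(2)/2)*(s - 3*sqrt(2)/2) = s^2 - 4*sqrt(2)*s + 15/2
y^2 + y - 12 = (y - 3)*(y + 4)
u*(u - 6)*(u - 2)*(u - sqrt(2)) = u^4 - 8*u^3 - sqrt(2)*u^3 + 8*sqrt(2)*u^2 + 12*u^2 - 12*sqrt(2)*u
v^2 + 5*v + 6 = (v + 2)*(v + 3)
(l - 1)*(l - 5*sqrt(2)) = l^2 - 5*sqrt(2)*l - l + 5*sqrt(2)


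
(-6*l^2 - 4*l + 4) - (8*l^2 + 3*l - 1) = -14*l^2 - 7*l + 5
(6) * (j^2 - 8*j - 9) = 6*j^2 - 48*j - 54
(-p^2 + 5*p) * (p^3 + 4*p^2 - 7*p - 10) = -p^5 + p^4 + 27*p^3 - 25*p^2 - 50*p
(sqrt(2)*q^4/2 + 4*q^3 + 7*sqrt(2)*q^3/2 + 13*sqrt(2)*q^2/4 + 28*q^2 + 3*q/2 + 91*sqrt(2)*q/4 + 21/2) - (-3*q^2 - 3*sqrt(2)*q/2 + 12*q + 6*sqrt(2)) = sqrt(2)*q^4/2 + 4*q^3 + 7*sqrt(2)*q^3/2 + 13*sqrt(2)*q^2/4 + 31*q^2 - 21*q/2 + 97*sqrt(2)*q/4 - 6*sqrt(2) + 21/2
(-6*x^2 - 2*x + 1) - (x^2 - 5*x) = -7*x^2 + 3*x + 1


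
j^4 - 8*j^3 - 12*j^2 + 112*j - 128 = (j - 8)*(j - 2)^2*(j + 4)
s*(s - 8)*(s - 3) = s^3 - 11*s^2 + 24*s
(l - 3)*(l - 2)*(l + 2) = l^3 - 3*l^2 - 4*l + 12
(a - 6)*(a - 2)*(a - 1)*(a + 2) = a^4 - 7*a^3 + 2*a^2 + 28*a - 24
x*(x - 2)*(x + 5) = x^3 + 3*x^2 - 10*x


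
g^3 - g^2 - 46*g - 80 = (g - 8)*(g + 2)*(g + 5)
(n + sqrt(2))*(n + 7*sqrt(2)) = n^2 + 8*sqrt(2)*n + 14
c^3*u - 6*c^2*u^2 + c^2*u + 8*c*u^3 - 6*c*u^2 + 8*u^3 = (c - 4*u)*(c - 2*u)*(c*u + u)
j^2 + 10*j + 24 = (j + 4)*(j + 6)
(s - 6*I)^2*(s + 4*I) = s^3 - 8*I*s^2 + 12*s - 144*I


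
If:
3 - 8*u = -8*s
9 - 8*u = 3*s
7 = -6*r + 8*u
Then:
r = 2/33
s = 6/11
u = 81/88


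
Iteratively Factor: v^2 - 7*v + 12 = (v - 3)*(v - 4)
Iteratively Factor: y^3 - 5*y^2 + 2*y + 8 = (y - 2)*(y^2 - 3*y - 4) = (y - 2)*(y + 1)*(y - 4)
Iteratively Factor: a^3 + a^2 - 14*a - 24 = (a + 2)*(a^2 - a - 12) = (a - 4)*(a + 2)*(a + 3)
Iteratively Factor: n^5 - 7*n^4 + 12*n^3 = (n)*(n^4 - 7*n^3 + 12*n^2) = n^2*(n^3 - 7*n^2 + 12*n) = n^3*(n^2 - 7*n + 12) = n^3*(n - 3)*(n - 4)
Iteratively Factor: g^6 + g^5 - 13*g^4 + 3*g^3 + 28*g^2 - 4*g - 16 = (g + 1)*(g^5 - 13*g^3 + 16*g^2 + 12*g - 16) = (g + 1)^2*(g^4 - g^3 - 12*g^2 + 28*g - 16) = (g - 2)*(g + 1)^2*(g^3 + g^2 - 10*g + 8) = (g - 2)^2*(g + 1)^2*(g^2 + 3*g - 4) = (g - 2)^2*(g - 1)*(g + 1)^2*(g + 4)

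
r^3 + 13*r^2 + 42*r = r*(r + 6)*(r + 7)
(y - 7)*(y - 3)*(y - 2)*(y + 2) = y^4 - 10*y^3 + 17*y^2 + 40*y - 84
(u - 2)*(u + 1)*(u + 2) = u^3 + u^2 - 4*u - 4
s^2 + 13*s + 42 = (s + 6)*(s + 7)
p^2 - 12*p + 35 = (p - 7)*(p - 5)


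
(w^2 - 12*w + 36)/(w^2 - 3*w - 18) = (w - 6)/(w + 3)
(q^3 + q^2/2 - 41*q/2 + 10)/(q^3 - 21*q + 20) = (q - 1/2)/(q - 1)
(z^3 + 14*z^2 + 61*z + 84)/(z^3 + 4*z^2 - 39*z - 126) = (z + 4)/(z - 6)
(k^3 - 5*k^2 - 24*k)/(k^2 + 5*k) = (k^2 - 5*k - 24)/(k + 5)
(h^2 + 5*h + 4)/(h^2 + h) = (h + 4)/h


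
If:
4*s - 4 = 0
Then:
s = 1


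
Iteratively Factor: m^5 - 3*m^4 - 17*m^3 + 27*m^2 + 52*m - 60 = (m - 5)*(m^4 + 2*m^3 - 7*m^2 - 8*m + 12) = (m - 5)*(m + 2)*(m^3 - 7*m + 6) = (m - 5)*(m + 2)*(m + 3)*(m^2 - 3*m + 2) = (m - 5)*(m - 1)*(m + 2)*(m + 3)*(m - 2)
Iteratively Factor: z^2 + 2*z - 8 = (z - 2)*(z + 4)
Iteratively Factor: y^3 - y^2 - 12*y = (y + 3)*(y^2 - 4*y) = y*(y + 3)*(y - 4)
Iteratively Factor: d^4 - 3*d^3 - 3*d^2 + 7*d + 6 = (d + 1)*(d^3 - 4*d^2 + d + 6) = (d - 2)*(d + 1)*(d^2 - 2*d - 3) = (d - 2)*(d + 1)^2*(d - 3)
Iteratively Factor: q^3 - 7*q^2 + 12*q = (q - 3)*(q^2 - 4*q) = q*(q - 3)*(q - 4)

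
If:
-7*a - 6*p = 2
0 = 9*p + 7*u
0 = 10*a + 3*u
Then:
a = -18/203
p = -20/87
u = 60/203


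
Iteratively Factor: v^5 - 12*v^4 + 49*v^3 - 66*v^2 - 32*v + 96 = (v - 4)*(v^4 - 8*v^3 + 17*v^2 + 2*v - 24) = (v - 4)*(v - 3)*(v^3 - 5*v^2 + 2*v + 8) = (v - 4)*(v - 3)*(v + 1)*(v^2 - 6*v + 8) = (v - 4)*(v - 3)*(v - 2)*(v + 1)*(v - 4)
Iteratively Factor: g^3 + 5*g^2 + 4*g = (g + 4)*(g^2 + g) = g*(g + 4)*(g + 1)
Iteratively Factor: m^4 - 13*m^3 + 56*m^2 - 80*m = (m)*(m^3 - 13*m^2 + 56*m - 80) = m*(m - 4)*(m^2 - 9*m + 20) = m*(m - 4)^2*(m - 5)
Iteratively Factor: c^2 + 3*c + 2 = (c + 1)*(c + 2)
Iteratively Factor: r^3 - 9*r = (r - 3)*(r^2 + 3*r) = r*(r - 3)*(r + 3)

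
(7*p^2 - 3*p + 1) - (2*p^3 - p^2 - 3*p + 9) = -2*p^3 + 8*p^2 - 8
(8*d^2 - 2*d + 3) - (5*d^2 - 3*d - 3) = 3*d^2 + d + 6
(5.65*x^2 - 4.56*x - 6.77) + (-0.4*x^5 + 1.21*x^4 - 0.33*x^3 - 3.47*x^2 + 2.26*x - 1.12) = -0.4*x^5 + 1.21*x^4 - 0.33*x^3 + 2.18*x^2 - 2.3*x - 7.89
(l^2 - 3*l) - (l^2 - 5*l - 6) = 2*l + 6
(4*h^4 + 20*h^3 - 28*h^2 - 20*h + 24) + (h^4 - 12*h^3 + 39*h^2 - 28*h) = 5*h^4 + 8*h^3 + 11*h^2 - 48*h + 24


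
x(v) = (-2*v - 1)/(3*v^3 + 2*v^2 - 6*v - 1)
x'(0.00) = -4.00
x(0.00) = 1.00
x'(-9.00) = 0.00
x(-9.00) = -0.00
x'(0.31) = -0.17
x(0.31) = 0.63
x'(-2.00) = -2.24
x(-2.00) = -0.60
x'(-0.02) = -5.27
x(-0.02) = 1.09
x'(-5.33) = -0.01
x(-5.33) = -0.03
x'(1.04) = 9.57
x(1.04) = 1.81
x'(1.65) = 1.43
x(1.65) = -0.54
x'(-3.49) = -0.05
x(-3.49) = -0.07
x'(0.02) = -3.13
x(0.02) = 0.93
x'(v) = (-2*v - 1)*(-9*v^2 - 4*v + 6)/(3*v^3 + 2*v^2 - 6*v - 1)^2 - 2/(3*v^3 + 2*v^2 - 6*v - 1)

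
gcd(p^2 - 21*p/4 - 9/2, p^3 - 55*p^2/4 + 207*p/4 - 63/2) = p - 6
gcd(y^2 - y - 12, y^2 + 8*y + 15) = y + 3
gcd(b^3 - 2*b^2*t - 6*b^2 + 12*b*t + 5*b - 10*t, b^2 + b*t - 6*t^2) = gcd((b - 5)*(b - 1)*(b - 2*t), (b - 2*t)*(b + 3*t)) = -b + 2*t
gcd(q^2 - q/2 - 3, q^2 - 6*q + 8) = q - 2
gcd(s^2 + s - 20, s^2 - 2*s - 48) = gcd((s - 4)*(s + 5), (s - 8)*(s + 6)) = 1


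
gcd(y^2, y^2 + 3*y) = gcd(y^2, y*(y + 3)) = y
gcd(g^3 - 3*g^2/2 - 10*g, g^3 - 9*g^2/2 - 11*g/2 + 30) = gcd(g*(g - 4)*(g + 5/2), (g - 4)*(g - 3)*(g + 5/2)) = g^2 - 3*g/2 - 10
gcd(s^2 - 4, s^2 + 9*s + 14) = s + 2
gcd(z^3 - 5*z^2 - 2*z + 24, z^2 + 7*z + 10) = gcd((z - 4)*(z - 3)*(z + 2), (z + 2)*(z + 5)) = z + 2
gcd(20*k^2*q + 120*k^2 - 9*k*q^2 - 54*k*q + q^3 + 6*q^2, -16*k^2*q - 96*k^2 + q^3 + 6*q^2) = -4*k*q - 24*k + q^2 + 6*q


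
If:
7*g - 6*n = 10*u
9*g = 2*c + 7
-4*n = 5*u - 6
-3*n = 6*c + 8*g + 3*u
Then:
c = -1061/658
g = 138/329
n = 213/47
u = -114/47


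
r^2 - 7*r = r*(r - 7)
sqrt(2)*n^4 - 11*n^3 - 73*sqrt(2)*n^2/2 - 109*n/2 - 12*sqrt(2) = (n - 8*sqrt(2))*(n + sqrt(2)/2)*(n + 3*sqrt(2)/2)*(sqrt(2)*n + 1)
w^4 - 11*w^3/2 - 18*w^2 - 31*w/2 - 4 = (w - 8)*(w + 1/2)*(w + 1)^2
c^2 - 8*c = c*(c - 8)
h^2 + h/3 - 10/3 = (h - 5/3)*(h + 2)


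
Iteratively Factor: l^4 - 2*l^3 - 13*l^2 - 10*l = (l + 1)*(l^3 - 3*l^2 - 10*l) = (l + 1)*(l + 2)*(l^2 - 5*l) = (l - 5)*(l + 1)*(l + 2)*(l)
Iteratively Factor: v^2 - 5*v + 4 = (v - 4)*(v - 1)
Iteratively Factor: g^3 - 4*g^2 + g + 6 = (g + 1)*(g^2 - 5*g + 6) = (g - 3)*(g + 1)*(g - 2)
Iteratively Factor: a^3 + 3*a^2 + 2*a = (a + 1)*(a^2 + 2*a) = (a + 1)*(a + 2)*(a)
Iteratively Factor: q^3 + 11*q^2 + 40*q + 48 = (q + 3)*(q^2 + 8*q + 16) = (q + 3)*(q + 4)*(q + 4)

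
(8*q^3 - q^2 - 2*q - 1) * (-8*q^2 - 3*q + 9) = -64*q^5 - 16*q^4 + 91*q^3 + 5*q^2 - 15*q - 9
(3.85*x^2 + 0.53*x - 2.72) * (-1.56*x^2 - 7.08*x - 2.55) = -6.006*x^4 - 28.0848*x^3 - 9.3267*x^2 + 17.9061*x + 6.936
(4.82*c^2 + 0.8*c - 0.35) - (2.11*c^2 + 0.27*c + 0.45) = 2.71*c^2 + 0.53*c - 0.8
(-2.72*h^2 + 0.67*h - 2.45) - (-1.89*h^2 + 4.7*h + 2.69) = -0.83*h^2 - 4.03*h - 5.14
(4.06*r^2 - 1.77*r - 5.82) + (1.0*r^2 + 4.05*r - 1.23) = 5.06*r^2 + 2.28*r - 7.05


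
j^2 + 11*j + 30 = (j + 5)*(j + 6)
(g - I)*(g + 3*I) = g^2 + 2*I*g + 3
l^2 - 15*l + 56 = (l - 8)*(l - 7)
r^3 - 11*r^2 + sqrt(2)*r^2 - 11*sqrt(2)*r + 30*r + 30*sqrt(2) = (r - 6)*(r - 5)*(r + sqrt(2))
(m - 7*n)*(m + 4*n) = m^2 - 3*m*n - 28*n^2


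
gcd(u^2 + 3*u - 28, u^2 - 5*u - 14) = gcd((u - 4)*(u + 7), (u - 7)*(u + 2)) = 1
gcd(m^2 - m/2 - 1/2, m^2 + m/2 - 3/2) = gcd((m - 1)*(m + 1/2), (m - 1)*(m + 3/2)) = m - 1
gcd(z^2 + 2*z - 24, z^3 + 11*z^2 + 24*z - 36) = z + 6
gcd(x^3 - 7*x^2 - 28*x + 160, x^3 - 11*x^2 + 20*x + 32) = x^2 - 12*x + 32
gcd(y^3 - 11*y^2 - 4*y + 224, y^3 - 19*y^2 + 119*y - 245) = y - 7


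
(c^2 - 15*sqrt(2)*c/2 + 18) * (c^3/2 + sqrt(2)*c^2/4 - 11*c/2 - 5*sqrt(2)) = c^5/2 - 7*sqrt(2)*c^4/2 - c^3/4 + 163*sqrt(2)*c^2/4 - 24*c - 90*sqrt(2)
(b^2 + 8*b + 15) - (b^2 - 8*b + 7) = 16*b + 8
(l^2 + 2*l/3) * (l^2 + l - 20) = l^4 + 5*l^3/3 - 58*l^2/3 - 40*l/3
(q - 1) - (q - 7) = 6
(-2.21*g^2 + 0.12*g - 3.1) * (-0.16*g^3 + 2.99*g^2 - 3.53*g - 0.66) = 0.3536*g^5 - 6.6271*g^4 + 8.6561*g^3 - 8.234*g^2 + 10.8638*g + 2.046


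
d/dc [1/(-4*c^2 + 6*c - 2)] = (4*c - 3)/(2*(2*c^2 - 3*c + 1)^2)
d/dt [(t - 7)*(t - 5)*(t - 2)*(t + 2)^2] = 5*t^4 - 40*t^3 + 21*t^2 + 220*t - 44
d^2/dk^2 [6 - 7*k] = 0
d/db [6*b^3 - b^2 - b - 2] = 18*b^2 - 2*b - 1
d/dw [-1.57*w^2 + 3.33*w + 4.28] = 3.33 - 3.14*w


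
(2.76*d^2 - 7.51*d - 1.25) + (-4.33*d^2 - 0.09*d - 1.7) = -1.57*d^2 - 7.6*d - 2.95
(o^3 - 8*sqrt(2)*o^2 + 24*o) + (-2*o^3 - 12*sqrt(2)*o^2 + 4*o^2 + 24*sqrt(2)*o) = -o^3 - 20*sqrt(2)*o^2 + 4*o^2 + 24*o + 24*sqrt(2)*o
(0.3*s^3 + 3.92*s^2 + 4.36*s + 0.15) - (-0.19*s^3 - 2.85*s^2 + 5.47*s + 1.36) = 0.49*s^3 + 6.77*s^2 - 1.11*s - 1.21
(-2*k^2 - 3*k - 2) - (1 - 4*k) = -2*k^2 + k - 3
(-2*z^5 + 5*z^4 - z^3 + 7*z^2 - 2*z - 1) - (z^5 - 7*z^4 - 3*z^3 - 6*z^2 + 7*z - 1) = -3*z^5 + 12*z^4 + 2*z^3 + 13*z^2 - 9*z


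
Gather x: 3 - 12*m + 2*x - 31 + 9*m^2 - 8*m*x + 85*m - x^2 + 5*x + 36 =9*m^2 + 73*m - x^2 + x*(7 - 8*m) + 8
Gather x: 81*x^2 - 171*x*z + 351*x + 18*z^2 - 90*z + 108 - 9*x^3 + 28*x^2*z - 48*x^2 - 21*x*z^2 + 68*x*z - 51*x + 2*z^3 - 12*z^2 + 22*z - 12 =-9*x^3 + x^2*(28*z + 33) + x*(-21*z^2 - 103*z + 300) + 2*z^3 + 6*z^2 - 68*z + 96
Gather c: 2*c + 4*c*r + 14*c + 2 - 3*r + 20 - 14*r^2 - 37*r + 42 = c*(4*r + 16) - 14*r^2 - 40*r + 64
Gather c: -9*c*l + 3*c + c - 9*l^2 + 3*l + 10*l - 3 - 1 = c*(4 - 9*l) - 9*l^2 + 13*l - 4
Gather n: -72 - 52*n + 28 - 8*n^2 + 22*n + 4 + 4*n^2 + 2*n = -4*n^2 - 28*n - 40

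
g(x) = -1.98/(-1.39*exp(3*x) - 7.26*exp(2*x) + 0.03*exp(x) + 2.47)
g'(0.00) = -0.98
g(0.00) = 0.32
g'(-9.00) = 0.00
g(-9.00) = -0.80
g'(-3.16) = -0.01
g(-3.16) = -0.81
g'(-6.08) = -0.00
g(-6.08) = -0.80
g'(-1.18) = -0.95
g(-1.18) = -1.13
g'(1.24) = -0.03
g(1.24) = 0.01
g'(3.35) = -0.00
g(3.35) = 0.00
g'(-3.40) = -0.01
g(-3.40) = -0.80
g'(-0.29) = -4.20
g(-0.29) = 0.92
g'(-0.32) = -5.23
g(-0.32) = 1.06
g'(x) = -1.98*(4.17*exp(3*x) + 14.52*exp(2*x) - 0.03*exp(x))/(-1.39*exp(3*x) - 7.26*exp(2*x) + 0.03*exp(x) + 2.47)^2 = (-8.2566*exp(2*x) - 28.7496*exp(x) + 0.0594)*exp(x)/(1.39*exp(3*x) + 7.26*exp(2*x) - 0.03*exp(x) - 2.47)^2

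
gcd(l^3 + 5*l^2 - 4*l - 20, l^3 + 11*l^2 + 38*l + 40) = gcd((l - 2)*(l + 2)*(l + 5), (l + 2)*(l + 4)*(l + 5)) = l^2 + 7*l + 10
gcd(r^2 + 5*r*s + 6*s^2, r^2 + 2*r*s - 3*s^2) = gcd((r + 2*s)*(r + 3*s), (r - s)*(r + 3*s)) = r + 3*s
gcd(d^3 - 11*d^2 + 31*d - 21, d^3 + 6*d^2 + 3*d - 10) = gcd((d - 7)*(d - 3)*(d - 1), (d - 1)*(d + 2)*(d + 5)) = d - 1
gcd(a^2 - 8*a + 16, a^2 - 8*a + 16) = a^2 - 8*a + 16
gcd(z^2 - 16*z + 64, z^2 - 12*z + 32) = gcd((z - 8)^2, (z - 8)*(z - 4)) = z - 8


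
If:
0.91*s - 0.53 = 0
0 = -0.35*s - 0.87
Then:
No Solution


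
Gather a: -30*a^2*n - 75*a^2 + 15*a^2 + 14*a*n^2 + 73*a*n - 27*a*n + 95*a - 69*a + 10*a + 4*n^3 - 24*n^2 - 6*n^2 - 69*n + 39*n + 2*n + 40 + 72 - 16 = a^2*(-30*n - 60) + a*(14*n^2 + 46*n + 36) + 4*n^3 - 30*n^2 - 28*n + 96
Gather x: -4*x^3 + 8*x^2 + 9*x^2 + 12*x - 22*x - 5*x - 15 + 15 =-4*x^3 + 17*x^2 - 15*x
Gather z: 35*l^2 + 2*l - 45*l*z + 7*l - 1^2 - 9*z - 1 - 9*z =35*l^2 + 9*l + z*(-45*l - 18) - 2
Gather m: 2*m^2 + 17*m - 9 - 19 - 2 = 2*m^2 + 17*m - 30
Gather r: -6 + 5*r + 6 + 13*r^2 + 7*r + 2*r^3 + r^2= 2*r^3 + 14*r^2 + 12*r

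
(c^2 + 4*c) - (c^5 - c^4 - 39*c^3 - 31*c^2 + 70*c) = -c^5 + c^4 + 39*c^3 + 32*c^2 - 66*c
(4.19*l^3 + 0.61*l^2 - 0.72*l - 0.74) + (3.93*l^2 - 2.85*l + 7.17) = 4.19*l^3 + 4.54*l^2 - 3.57*l + 6.43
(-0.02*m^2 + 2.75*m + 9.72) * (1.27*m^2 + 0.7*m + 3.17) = -0.0254*m^4 + 3.4785*m^3 + 14.206*m^2 + 15.5215*m + 30.8124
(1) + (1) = 2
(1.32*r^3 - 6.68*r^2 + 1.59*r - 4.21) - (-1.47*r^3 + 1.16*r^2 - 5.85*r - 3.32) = 2.79*r^3 - 7.84*r^2 + 7.44*r - 0.89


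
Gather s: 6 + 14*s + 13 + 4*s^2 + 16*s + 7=4*s^2 + 30*s + 26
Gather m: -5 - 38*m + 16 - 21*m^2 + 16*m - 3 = -21*m^2 - 22*m + 8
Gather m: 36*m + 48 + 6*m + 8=42*m + 56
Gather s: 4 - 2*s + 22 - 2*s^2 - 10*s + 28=-2*s^2 - 12*s + 54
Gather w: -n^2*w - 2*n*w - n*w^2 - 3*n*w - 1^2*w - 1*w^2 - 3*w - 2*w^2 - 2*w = w^2*(-n - 3) + w*(-n^2 - 5*n - 6)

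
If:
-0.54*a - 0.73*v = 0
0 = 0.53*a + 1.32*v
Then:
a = 0.00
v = 0.00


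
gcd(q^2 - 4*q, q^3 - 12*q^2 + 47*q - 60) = q - 4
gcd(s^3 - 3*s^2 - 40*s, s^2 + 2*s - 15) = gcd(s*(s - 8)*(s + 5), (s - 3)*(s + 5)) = s + 5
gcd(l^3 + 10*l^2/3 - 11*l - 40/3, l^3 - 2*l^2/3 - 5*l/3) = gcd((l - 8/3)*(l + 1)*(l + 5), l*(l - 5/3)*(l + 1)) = l + 1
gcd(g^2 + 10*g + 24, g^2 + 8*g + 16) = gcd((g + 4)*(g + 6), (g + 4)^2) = g + 4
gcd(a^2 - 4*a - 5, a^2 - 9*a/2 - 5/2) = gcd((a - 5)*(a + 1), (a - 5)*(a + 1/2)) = a - 5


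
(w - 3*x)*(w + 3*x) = w^2 - 9*x^2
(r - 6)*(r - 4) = r^2 - 10*r + 24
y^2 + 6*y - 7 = (y - 1)*(y + 7)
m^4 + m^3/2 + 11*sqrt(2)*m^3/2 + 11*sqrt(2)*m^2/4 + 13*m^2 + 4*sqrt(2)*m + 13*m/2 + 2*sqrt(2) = (m + 1/2)*(m + sqrt(2)/2)*(m + sqrt(2))*(m + 4*sqrt(2))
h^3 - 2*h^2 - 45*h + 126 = (h - 6)*(h - 3)*(h + 7)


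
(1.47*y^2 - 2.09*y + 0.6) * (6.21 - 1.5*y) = -2.205*y^3 + 12.2637*y^2 - 13.8789*y + 3.726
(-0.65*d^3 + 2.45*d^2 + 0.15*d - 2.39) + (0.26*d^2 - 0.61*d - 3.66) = -0.65*d^3 + 2.71*d^2 - 0.46*d - 6.05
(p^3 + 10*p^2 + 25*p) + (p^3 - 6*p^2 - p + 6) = 2*p^3 + 4*p^2 + 24*p + 6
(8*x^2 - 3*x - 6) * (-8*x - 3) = -64*x^3 + 57*x + 18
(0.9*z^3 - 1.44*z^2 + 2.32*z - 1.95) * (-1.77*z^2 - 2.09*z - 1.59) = -1.593*z^5 + 0.6678*z^4 - 2.5278*z^3 + 0.8923*z^2 + 0.3867*z + 3.1005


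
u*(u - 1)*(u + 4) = u^3 + 3*u^2 - 4*u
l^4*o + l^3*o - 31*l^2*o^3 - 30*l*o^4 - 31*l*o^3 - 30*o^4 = (l - 6*o)*(l + o)*(l + 5*o)*(l*o + o)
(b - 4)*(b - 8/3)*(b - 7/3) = b^3 - 9*b^2 + 236*b/9 - 224/9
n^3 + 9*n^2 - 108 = (n - 3)*(n + 6)^2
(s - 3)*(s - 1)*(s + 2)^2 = s^4 - 9*s^2 - 4*s + 12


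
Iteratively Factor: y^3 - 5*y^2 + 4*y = (y)*(y^2 - 5*y + 4) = y*(y - 1)*(y - 4)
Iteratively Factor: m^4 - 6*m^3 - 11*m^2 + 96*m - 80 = (m - 4)*(m^3 - 2*m^2 - 19*m + 20) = (m - 5)*(m - 4)*(m^2 + 3*m - 4) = (m - 5)*(m - 4)*(m + 4)*(m - 1)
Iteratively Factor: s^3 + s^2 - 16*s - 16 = (s - 4)*(s^2 + 5*s + 4) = (s - 4)*(s + 1)*(s + 4)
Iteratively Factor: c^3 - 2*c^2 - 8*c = (c - 4)*(c^2 + 2*c) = (c - 4)*(c + 2)*(c)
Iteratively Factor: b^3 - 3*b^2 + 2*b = (b)*(b^2 - 3*b + 2) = b*(b - 2)*(b - 1)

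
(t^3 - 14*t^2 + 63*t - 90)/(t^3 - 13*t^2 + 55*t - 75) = (t - 6)/(t - 5)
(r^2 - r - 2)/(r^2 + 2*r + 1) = (r - 2)/(r + 1)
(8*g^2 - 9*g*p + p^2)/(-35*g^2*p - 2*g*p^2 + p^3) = (-8*g^2 + 9*g*p - p^2)/(p*(35*g^2 + 2*g*p - p^2))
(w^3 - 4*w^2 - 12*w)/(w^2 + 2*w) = w - 6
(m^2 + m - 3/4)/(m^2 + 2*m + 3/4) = (2*m - 1)/(2*m + 1)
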